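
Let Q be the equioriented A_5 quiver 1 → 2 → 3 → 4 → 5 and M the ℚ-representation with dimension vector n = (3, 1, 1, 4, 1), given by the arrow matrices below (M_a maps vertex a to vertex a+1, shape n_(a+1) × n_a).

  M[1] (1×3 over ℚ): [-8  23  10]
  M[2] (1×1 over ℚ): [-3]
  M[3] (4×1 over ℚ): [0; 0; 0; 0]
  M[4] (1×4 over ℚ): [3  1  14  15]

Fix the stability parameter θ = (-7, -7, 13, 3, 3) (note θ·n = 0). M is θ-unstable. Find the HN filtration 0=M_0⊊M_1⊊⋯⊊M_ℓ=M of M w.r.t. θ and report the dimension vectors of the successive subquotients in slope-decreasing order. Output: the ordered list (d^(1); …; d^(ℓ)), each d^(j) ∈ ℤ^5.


Via rank(M_{q-1}∘⋯∘M_p): M ≅ I[1,1]^2, I[1,3], I[4,4]^3, I[4,5].
μ_θ-semistable layers: μ^(1)=13; μ^(2)=3; μ^(3)=-7

((0, 0, 1, 0, 0); (0, 0, 0, 4, 1); (3, 1, 0, 0, 0))


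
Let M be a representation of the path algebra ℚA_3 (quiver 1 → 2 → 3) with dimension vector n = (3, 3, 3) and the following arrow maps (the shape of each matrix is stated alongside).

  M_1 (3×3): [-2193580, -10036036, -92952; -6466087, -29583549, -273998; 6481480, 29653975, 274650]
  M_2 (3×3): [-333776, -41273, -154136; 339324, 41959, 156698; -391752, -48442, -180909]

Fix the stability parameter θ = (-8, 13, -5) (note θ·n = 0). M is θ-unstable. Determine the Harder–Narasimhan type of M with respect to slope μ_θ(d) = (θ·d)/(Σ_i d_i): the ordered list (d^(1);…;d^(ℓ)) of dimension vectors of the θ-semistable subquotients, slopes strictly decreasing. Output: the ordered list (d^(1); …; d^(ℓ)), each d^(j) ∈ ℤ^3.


Interval decomposition of M: I[1,1], I[1,3]^2, I[2,3].
HN type (ℓ=2): μ^(1)=4; μ^(2)=-8

((0, 3, 3); (3, 0, 0))


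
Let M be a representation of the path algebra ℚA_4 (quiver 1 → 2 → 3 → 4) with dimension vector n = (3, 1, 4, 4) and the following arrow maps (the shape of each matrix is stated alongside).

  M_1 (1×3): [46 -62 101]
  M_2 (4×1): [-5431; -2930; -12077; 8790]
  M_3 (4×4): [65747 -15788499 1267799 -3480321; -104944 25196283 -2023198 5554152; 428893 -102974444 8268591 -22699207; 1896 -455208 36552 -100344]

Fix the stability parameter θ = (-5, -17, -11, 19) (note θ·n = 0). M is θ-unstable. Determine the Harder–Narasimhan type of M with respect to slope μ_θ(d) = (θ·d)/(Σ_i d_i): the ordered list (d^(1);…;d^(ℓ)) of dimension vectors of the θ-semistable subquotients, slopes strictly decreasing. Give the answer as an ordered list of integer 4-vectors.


Barcode: M ≅ I[1,1]^2, I[1,3], I[3,3], I[3,4]^2, I[4,4]^2. HN layers by μ_θ (3 steps, strictly decreasing):
  μ^(1)=19; μ^(2)=-5; μ^(3)=-11

((0, 0, 0, 4); (2, 0, 0, 0); (1, 1, 4, 0))


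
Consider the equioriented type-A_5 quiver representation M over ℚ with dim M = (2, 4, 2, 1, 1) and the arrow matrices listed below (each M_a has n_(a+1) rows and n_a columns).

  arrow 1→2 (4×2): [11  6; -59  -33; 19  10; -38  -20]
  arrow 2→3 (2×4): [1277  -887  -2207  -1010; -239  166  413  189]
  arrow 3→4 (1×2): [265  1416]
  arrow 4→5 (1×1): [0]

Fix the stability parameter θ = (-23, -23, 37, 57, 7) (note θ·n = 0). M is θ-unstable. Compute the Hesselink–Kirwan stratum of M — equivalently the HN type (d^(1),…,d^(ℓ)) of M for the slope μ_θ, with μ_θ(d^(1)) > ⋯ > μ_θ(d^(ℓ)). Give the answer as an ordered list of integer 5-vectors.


Interval decomposition of M: I[1,3], I[1,4], I[2,2]^2, I[5,5].
HN type (ℓ=4): μ^(1)=57; μ^(2)=37; μ^(3)=7; μ^(4)=-23

((0, 0, 0, 1, 0); (0, 0, 2, 0, 0); (0, 0, 0, 0, 1); (2, 4, 0, 0, 0))


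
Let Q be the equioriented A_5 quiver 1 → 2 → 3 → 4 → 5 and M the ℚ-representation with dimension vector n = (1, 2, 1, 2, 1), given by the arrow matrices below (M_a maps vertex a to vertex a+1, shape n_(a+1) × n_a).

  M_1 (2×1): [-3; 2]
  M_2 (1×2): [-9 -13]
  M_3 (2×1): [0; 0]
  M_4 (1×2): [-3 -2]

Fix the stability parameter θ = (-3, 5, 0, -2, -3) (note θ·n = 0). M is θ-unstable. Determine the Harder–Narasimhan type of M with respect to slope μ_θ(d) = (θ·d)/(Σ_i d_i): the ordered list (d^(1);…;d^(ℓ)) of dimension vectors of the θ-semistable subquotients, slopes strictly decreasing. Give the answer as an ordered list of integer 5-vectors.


Interval decomposition of M: I[1,3], I[2,2], I[4,4], I[4,5].
HN type (ℓ=5): μ^(1)=5; μ^(2)=5/2; μ^(3)=-2; μ^(4)=-5/2; μ^(5)=-3

((0, 1, 0, 0, 0); (0, 1, 1, 0, 0); (0, 0, 0, 1, 0); (0, 0, 0, 1, 1); (1, 0, 0, 0, 0))


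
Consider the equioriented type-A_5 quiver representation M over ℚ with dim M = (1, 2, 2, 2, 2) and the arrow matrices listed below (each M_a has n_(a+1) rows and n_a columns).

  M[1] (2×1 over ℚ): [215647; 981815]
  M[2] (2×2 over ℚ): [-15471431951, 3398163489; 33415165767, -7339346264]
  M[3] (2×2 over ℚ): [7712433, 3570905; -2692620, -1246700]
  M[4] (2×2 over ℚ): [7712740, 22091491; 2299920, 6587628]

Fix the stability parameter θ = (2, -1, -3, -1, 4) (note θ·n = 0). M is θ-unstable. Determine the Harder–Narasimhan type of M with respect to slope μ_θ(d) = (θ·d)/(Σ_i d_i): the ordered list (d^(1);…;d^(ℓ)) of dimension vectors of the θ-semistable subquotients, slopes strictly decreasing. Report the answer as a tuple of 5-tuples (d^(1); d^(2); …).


Interval decomposition of M: I[1,4], I[2,3], I[4,5], I[5,5].
HN type (ℓ=4): μ^(1)=4; μ^(2)=-3/4; μ^(3)=-1; μ^(4)=-2

((0, 0, 0, 0, 2); (1, 1, 1, 1, 0); (0, 0, 0, 1, 0); (0, 1, 1, 0, 0))


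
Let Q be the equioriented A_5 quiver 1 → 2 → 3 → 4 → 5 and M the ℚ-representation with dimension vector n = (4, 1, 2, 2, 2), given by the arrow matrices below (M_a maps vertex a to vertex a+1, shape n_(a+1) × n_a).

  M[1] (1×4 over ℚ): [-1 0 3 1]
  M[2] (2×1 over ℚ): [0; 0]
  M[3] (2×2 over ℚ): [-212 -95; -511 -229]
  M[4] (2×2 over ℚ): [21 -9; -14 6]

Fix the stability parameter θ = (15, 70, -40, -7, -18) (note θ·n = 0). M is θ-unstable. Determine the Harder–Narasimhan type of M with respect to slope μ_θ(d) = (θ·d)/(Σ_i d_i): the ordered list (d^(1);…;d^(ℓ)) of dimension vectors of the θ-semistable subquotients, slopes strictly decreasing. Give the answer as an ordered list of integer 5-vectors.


Via rank(M_{q-1}∘⋯∘M_p): M ≅ I[1,1]^3, I[1,2], I[3,4], I[3,5], I[5,5].
μ_θ-semistable layers: μ^(1)=70; μ^(2)=15; μ^(3)=-7; μ^(4)=-25/2; μ^(5)=-18; μ^(6)=-40

((0, 1, 0, 0, 0); (4, 0, 0, 0, 0); (0, 0, 0, 1, 0); (0, 0, 0, 1, 1); (0, 0, 0, 0, 1); (0, 0, 2, 0, 0))


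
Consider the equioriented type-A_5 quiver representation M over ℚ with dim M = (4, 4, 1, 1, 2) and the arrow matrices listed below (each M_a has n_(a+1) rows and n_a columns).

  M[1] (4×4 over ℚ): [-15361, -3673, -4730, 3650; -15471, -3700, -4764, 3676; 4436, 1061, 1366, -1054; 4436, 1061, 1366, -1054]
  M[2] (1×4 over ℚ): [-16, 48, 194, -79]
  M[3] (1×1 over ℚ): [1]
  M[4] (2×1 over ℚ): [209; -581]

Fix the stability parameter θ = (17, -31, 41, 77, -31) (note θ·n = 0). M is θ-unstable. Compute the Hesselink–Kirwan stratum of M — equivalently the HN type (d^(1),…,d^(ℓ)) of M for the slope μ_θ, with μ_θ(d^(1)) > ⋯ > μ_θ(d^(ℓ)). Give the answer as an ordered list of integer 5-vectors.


Interval decomposition of M: I[1,1]^2, I[1,2], I[1,5], I[2,2]^2, I[5,5].
HN type (ℓ=4): μ^(1)=29; μ^(2)=17; μ^(3)=-7; μ^(4)=-31

((0, 0, 1, 1, 1); (2, 0, 0, 0, 0); (2, 2, 0, 0, 0); (0, 2, 0, 0, 1))


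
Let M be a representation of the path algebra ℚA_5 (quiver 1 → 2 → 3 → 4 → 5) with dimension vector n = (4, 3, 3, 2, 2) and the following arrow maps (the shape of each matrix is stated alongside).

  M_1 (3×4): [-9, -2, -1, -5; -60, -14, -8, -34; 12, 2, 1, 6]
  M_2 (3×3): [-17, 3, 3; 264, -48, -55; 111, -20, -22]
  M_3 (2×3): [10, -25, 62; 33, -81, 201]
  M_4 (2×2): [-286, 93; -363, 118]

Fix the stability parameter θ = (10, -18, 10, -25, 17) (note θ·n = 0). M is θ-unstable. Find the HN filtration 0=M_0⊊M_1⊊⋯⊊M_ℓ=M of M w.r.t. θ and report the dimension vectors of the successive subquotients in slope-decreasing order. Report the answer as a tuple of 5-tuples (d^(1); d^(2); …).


Interval decomposition of M: I[1,1], I[1,3], I[1,5]^2.
HN type (ℓ=4): μ^(1)=17; μ^(2)=10; μ^(3)=-4; μ^(4)=-23/4

((0, 0, 0, 0, 2); (1, 0, 1, 0, 0); (1, 1, 0, 0, 0); (2, 2, 2, 2, 0))


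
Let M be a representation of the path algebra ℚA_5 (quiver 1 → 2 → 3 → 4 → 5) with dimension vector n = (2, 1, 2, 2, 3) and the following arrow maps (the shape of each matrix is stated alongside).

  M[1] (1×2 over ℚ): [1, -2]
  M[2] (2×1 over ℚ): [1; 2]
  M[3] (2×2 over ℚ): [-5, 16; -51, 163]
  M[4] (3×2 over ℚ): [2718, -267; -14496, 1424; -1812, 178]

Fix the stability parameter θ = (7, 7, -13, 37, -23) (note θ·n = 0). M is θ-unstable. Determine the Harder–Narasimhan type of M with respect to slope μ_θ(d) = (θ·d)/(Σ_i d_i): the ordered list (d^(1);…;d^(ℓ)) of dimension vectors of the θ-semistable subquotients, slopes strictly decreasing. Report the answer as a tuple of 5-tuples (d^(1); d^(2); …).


Via rank(M_{q-1}∘⋯∘M_p): M ≅ I[1,1], I[1,5], I[3,4], I[5,5]^2.
μ_θ-semistable layers: μ^(1)=37; μ^(2)=7; μ^(3)=1/3; μ^(4)=-13; μ^(5)=-23

((0, 0, 0, 1, 0); (1, 0, 0, 1, 1); (1, 1, 1, 0, 0); (0, 0, 1, 0, 0); (0, 0, 0, 0, 2))


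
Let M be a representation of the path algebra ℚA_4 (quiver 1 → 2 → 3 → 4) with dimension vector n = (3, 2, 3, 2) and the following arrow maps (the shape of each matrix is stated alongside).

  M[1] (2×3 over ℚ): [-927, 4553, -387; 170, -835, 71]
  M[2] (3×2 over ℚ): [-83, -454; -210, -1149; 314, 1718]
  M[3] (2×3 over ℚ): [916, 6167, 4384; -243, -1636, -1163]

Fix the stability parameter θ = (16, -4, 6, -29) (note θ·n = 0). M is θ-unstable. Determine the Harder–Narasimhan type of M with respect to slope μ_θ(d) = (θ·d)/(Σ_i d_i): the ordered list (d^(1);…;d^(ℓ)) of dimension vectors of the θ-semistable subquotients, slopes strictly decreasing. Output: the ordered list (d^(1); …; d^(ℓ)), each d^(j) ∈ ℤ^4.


Barcode: M ≅ I[1,1], I[1,4]^2, I[3,3]. HN layers by μ_θ (3 steps, strictly decreasing):
  μ^(1)=16; μ^(2)=6; μ^(3)=-11/4

((1, 0, 0, 0); (0, 0, 1, 0); (2, 2, 2, 2))


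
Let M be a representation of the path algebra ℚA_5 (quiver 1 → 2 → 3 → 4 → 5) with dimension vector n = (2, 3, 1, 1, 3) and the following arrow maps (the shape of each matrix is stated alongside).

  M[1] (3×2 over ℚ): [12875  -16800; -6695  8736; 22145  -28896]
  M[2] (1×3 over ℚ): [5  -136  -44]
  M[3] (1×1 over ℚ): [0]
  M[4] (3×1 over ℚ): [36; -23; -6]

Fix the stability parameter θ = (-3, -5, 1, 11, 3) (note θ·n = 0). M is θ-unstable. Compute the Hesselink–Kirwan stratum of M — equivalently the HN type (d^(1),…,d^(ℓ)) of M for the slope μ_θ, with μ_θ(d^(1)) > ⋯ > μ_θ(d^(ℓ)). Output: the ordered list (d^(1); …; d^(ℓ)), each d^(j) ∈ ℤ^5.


Barcode: M ≅ I[1,1], I[1,3], I[2,2]^2, I[4,5], I[5,5]^2. HN layers by μ_θ (6 steps, strictly decreasing):
  μ^(1)=7; μ^(2)=3; μ^(3)=1; μ^(4)=-3; μ^(5)=-4; μ^(6)=-5

((0, 0, 0, 1, 1); (0, 0, 0, 0, 2); (0, 0, 1, 0, 0); (1, 0, 0, 0, 0); (1, 1, 0, 0, 0); (0, 2, 0, 0, 0))


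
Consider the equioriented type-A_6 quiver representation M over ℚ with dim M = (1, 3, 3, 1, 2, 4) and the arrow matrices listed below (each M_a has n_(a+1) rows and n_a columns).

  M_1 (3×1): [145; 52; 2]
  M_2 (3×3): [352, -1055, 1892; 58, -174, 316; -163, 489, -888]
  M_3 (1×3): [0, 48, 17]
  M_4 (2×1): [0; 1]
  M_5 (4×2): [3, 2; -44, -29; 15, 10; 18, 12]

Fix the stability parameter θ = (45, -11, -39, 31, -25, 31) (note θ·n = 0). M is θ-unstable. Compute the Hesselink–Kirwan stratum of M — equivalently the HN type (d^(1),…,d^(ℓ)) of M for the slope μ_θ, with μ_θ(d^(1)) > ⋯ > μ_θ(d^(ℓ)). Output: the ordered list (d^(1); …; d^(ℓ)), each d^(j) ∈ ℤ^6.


Barcode: M ≅ I[1,6], I[2,3]^2, I[5,6], I[6,6]^2. HN layers by μ_θ (4 steps, strictly decreasing):
  μ^(1)=31; μ^(2)=3; μ^(3)=-5/3; μ^(4)=-25

((0, 0, 0, 0, 0, 4); (0, 0, 0, 1, 1, 0); (1, 1, 1, 0, 0, 0); (0, 2, 2, 0, 1, 0))


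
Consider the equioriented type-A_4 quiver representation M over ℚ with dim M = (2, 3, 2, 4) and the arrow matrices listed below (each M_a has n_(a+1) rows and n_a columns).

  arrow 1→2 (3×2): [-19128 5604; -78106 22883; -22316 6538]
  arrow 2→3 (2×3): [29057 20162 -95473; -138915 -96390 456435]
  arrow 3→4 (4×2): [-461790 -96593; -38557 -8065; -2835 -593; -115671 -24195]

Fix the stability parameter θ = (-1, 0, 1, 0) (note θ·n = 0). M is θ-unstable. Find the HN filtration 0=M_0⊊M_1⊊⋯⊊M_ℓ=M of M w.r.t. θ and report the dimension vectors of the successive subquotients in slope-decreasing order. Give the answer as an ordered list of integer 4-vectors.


Barcode: M ≅ I[1,1], I[1,2], I[2,2], I[2,4], I[3,4], I[4,4]^2. HN layers by μ_θ (3 steps, strictly decreasing):
  μ^(1)=1/2; μ^(2)=0; μ^(3)=-1

((0, 0, 2, 2); (0, 3, 0, 2); (2, 0, 0, 0))


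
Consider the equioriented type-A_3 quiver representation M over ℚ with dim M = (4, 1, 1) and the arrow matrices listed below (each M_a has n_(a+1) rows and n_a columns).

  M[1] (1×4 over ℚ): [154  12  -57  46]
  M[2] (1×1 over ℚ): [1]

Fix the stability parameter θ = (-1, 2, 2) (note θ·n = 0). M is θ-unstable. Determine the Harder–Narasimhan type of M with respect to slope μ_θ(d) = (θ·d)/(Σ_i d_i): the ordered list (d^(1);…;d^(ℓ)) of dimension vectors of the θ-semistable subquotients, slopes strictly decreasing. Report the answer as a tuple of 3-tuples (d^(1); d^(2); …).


Barcode: M ≅ I[1,1]^3, I[1,3]. HN layers by μ_θ (2 steps, strictly decreasing):
  μ^(1)=2; μ^(2)=-1

((0, 1, 1); (4, 0, 0))


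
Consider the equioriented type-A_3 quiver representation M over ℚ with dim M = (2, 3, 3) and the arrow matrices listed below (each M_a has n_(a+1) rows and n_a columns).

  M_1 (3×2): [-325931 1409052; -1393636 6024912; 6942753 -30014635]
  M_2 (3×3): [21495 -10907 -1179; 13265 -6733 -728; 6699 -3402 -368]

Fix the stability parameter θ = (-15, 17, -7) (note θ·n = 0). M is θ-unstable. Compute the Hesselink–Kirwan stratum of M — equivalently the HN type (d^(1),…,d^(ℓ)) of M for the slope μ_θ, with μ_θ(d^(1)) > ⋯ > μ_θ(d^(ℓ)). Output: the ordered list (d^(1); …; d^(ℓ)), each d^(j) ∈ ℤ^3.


Via rank(M_{q-1}∘⋯∘M_p): M ≅ I[1,3]^2, I[2,3].
μ_θ-semistable layers: μ^(1)=5; μ^(2)=-15

((0, 3, 3); (2, 0, 0))


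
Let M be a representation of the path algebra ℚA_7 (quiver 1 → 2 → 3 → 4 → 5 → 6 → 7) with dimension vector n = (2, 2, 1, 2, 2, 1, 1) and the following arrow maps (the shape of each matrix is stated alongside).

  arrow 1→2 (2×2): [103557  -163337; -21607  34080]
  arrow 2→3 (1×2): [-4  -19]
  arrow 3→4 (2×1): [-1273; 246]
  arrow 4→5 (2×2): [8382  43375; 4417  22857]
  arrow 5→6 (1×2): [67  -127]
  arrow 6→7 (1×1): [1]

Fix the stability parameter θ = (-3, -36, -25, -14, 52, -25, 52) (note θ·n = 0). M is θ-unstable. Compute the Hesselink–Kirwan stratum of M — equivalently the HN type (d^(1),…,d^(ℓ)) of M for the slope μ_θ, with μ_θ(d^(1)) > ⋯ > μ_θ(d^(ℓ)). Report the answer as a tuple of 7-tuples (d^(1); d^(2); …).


Via rank(M_{q-1}∘⋯∘M_p): M ≅ I[1,2], I[1,7], I[4,5].
μ_θ-semistable layers: μ^(1)=52; μ^(2)=27/2; μ^(3)=-14; μ^(4)=-39/2; μ^(5)=-64/3

((0, 0, 0, 0, 1, 0, 1); (0, 0, 0, 0, 1, 1, 0); (0, 0, 0, 2, 0, 0, 0); (1, 1, 0, 0, 0, 0, 0); (1, 1, 1, 0, 0, 0, 0))


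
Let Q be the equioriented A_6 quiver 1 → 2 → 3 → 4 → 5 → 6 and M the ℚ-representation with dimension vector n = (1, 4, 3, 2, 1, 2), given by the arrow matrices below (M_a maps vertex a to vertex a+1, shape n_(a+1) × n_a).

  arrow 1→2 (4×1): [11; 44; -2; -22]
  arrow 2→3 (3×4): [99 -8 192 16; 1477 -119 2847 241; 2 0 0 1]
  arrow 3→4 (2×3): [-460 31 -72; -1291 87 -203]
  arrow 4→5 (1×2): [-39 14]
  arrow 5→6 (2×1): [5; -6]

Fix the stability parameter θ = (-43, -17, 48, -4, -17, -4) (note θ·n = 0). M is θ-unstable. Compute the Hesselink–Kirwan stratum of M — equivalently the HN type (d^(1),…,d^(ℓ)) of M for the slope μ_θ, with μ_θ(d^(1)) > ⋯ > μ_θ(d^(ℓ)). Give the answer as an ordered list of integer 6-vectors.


Interval decomposition of M: I[1,6], I[2,2], I[2,3], I[2,4], I[6,6].
HN type (ℓ=6): μ^(1)=48; μ^(2)=22; μ^(3)=23/4; μ^(4)=-4; μ^(5)=-17; μ^(6)=-43

((0, 0, 1, 0, 0, 0); (0, 0, 1, 1, 0, 0); (0, 0, 1, 1, 1, 1); (0, 0, 0, 0, 0, 1); (0, 4, 0, 0, 0, 0); (1, 0, 0, 0, 0, 0))


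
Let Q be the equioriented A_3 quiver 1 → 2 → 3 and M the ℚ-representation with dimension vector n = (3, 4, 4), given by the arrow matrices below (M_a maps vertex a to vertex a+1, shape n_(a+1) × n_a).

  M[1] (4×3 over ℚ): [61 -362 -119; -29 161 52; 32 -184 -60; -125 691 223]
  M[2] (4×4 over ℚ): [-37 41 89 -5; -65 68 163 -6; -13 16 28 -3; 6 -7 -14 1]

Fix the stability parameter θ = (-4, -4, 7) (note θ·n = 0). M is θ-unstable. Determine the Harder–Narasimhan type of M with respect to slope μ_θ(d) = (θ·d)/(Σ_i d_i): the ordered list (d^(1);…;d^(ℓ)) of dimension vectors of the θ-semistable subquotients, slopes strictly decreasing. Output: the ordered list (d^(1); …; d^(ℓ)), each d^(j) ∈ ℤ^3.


Via rank(M_{q-1}∘⋯∘M_p): M ≅ I[1,3]^3, I[2,3].
μ_θ-semistable layers: μ^(1)=7; μ^(2)=-4

((0, 0, 4); (3, 4, 0))


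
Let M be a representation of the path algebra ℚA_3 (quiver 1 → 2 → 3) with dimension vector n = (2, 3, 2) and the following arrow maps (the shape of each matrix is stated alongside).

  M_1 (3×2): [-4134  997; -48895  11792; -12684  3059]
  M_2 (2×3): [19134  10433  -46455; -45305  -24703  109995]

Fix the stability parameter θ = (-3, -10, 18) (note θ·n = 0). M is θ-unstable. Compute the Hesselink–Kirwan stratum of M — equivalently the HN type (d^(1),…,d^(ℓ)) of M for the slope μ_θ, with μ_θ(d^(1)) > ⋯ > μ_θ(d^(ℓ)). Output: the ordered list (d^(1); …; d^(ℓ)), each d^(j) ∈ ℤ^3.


Barcode: M ≅ I[1,3]^2, I[2,2]. HN layers by μ_θ (3 steps, strictly decreasing):
  μ^(1)=18; μ^(2)=-13/2; μ^(3)=-10

((0, 0, 2); (2, 2, 0); (0, 1, 0))


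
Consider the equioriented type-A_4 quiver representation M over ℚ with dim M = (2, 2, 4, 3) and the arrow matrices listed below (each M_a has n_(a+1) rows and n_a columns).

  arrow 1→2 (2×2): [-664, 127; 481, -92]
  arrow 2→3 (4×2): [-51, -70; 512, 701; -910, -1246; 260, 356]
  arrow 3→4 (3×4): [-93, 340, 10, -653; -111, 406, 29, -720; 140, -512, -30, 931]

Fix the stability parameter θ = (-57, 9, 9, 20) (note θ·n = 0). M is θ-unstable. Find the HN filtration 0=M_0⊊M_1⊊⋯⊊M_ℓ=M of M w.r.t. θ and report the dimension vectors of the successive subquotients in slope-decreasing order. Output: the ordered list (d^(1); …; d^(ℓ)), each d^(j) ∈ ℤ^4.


Interval decomposition of M: I[1,3], I[1,4], I[3,4]^2.
HN type (ℓ=3): μ^(1)=20; μ^(2)=9; μ^(3)=-57

((0, 0, 0, 3); (0, 2, 4, 0); (2, 0, 0, 0))


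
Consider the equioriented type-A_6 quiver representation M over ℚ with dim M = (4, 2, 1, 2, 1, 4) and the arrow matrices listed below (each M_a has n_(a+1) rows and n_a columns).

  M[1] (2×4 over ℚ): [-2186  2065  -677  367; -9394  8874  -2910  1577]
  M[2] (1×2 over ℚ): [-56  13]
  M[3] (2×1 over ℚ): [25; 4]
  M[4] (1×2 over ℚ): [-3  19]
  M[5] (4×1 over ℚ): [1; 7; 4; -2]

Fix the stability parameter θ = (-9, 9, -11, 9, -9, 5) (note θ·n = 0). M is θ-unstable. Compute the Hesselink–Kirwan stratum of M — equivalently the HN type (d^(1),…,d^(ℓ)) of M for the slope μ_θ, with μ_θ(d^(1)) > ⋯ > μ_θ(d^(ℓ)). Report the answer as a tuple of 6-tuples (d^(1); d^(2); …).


Via rank(M_{q-1}∘⋯∘M_p): M ≅ I[1,1]^2, I[1,2], I[1,6], I[4,4], I[6,6]^3.
μ_θ-semistable layers: μ^(1)=9; μ^(2)=5; μ^(3)=0; μ^(4)=-1; μ^(5)=-9

((0, 1, 0, 1, 0, 0); (0, 0, 0, 0, 0, 4); (0, 0, 0, 1, 1, 0); (0, 1, 1, 0, 0, 0); (4, 0, 0, 0, 0, 0))


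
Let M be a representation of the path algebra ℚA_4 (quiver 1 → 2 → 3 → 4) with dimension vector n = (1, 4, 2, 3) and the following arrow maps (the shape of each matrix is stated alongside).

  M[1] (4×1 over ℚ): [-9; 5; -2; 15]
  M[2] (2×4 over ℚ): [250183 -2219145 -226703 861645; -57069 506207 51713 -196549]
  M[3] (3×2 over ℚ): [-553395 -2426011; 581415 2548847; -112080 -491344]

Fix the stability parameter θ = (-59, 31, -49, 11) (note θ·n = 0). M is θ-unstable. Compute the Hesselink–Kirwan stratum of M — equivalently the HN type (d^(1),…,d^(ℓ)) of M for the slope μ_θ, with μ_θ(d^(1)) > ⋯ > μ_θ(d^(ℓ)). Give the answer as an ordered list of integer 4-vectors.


Barcode: M ≅ I[1,3], I[2,2]^2, I[2,4], I[4,4]^2. HN layers by μ_θ (4 steps, strictly decreasing):
  μ^(1)=31; μ^(2)=11; μ^(3)=-9; μ^(4)=-59

((0, 2, 0, 0); (0, 0, 0, 3); (0, 2, 2, 0); (1, 0, 0, 0))


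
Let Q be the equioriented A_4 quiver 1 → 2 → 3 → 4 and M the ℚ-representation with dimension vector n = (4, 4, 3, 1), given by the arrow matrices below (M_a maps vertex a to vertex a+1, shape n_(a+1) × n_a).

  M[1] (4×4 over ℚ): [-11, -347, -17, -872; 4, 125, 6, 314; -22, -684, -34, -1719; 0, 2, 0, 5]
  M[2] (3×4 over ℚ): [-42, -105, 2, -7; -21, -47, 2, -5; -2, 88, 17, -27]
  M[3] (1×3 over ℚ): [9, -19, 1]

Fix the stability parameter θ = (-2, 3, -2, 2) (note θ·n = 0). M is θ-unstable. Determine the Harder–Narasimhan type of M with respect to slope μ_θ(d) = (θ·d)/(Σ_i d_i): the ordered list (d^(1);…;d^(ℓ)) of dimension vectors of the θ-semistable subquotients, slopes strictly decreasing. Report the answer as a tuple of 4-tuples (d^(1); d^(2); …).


Interval decomposition of M: I[1,1], I[1,3]^2, I[1,4], I[2,2].
HN type (ℓ=4): μ^(1)=3; μ^(2)=2; μ^(3)=1/2; μ^(4)=-2

((0, 1, 0, 0); (0, 0, 0, 1); (0, 3, 3, 0); (4, 0, 0, 0))


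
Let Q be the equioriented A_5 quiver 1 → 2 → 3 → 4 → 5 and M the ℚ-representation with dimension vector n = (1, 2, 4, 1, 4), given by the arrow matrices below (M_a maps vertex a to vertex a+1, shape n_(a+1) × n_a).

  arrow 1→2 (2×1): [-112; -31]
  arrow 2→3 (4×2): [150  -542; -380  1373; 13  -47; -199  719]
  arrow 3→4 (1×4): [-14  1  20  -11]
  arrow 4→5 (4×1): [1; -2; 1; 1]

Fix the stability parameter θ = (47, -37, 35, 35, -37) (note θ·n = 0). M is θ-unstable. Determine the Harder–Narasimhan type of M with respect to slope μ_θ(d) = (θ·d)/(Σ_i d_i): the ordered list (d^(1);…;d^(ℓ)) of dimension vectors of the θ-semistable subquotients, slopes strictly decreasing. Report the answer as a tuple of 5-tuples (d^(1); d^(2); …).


Barcode: M ≅ I[1,3], I[2,5], I[3,3]^2, I[5,5]^3. HN layers by μ_θ (4 steps, strictly decreasing):
  μ^(1)=35; μ^(2)=11; μ^(3)=5; μ^(4)=-37

((0, 0, 3, 0, 0); (0, 0, 1, 1, 1); (1, 1, 0, 0, 0); (0, 1, 0, 0, 3))


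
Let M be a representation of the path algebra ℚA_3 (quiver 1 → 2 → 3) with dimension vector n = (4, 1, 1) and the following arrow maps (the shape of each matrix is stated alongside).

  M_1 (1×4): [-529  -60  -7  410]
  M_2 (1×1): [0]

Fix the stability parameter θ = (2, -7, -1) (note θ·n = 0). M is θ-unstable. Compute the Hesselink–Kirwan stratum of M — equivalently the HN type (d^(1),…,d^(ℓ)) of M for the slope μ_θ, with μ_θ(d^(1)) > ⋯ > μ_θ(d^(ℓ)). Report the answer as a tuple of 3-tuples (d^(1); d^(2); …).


Via rank(M_{q-1}∘⋯∘M_p): M ≅ I[1,1]^3, I[1,2], I[3,3].
μ_θ-semistable layers: μ^(1)=2; μ^(2)=-1; μ^(3)=-5/2

((3, 0, 0); (0, 0, 1); (1, 1, 0))


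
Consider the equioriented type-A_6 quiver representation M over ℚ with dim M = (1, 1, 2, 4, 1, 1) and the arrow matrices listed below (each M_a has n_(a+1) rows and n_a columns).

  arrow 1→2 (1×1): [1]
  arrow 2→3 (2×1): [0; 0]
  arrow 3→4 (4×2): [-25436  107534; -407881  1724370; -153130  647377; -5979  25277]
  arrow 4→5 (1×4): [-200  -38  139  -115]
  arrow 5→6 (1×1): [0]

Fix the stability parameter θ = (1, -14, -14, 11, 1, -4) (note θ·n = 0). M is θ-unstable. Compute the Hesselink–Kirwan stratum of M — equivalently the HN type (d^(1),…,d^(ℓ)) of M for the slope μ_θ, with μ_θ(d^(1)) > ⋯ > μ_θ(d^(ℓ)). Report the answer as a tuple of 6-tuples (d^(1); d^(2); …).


Via rank(M_{q-1}∘⋯∘M_p): M ≅ I[1,2], I[3,4], I[3,5], I[4,4]^2, I[6,6].
μ_θ-semistable layers: μ^(1)=11; μ^(2)=6; μ^(3)=-4; μ^(4)=-13/2; μ^(5)=-14

((0, 0, 0, 3, 0, 0); (0, 0, 0, 1, 1, 0); (0, 0, 0, 0, 0, 1); (1, 1, 0, 0, 0, 0); (0, 0, 2, 0, 0, 0))


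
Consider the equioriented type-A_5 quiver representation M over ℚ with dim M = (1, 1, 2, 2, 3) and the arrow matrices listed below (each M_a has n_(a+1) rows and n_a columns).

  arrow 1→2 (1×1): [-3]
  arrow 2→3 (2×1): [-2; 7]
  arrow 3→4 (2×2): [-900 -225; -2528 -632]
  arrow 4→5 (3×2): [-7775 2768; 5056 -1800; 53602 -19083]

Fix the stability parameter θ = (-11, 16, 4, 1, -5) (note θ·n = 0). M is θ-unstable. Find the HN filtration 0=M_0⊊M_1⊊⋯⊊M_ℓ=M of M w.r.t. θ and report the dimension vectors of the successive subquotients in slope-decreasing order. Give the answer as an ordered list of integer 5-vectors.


Interval decomposition of M: I[1,5], I[3,3], I[4,5], I[5,5].
HN type (ℓ=4): μ^(1)=4; μ^(2)=-2; μ^(3)=-5; μ^(4)=-11

((0, 1, 2, 1, 1); (0, 0, 0, 1, 1); (0, 0, 0, 0, 1); (1, 0, 0, 0, 0))


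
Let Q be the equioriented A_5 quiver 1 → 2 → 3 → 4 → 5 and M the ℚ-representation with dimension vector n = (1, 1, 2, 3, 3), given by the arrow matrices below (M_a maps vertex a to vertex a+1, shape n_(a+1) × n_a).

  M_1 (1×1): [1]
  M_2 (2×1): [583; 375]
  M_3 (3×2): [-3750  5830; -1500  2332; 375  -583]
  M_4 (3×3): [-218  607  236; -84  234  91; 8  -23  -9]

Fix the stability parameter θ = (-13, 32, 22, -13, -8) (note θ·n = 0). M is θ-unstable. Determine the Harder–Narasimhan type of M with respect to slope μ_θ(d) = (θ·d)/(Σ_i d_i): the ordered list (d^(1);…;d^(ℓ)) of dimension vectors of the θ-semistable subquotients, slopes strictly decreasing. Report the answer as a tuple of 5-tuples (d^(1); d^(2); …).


Barcode: M ≅ I[1,3], I[3,5], I[4,5]^2. HN layers by μ_θ (4 steps, strictly decreasing):
  μ^(1)=27; μ^(2)=1/3; μ^(3)=-8; μ^(4)=-13

((0, 1, 1, 0, 0); (0, 0, 1, 1, 1); (0, 0, 0, 0, 2); (1, 0, 0, 2, 0))


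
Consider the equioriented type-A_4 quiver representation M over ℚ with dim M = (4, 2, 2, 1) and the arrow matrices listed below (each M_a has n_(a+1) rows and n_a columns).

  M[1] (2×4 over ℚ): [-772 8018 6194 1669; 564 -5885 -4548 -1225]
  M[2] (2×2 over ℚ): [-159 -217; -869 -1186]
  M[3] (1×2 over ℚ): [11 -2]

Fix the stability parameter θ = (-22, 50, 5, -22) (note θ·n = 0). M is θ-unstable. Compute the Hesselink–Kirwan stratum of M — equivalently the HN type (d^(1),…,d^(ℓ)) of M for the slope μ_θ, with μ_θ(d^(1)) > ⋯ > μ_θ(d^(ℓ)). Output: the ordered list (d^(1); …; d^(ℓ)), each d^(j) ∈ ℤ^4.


Interval decomposition of M: I[1,1]^2, I[1,3], I[1,4].
HN type (ℓ=3): μ^(1)=55/2; μ^(2)=11; μ^(3)=-22

((0, 1, 1, 0); (0, 1, 1, 1); (4, 0, 0, 0))


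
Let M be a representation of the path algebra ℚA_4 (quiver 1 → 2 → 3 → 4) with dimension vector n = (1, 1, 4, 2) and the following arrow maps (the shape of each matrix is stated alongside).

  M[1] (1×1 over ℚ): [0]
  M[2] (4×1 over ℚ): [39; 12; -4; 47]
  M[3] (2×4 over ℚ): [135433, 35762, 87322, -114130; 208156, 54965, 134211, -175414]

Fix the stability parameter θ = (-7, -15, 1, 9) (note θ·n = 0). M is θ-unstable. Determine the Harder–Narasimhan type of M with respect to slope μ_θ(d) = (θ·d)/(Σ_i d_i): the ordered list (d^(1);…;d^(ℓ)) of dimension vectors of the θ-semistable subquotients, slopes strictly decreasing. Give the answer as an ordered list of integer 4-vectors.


Interval decomposition of M: I[1,1], I[2,4], I[3,3]^2, I[3,4].
HN type (ℓ=4): μ^(1)=9; μ^(2)=1; μ^(3)=-7; μ^(4)=-15

((0, 0, 0, 2); (0, 0, 4, 0); (1, 0, 0, 0); (0, 1, 0, 0))


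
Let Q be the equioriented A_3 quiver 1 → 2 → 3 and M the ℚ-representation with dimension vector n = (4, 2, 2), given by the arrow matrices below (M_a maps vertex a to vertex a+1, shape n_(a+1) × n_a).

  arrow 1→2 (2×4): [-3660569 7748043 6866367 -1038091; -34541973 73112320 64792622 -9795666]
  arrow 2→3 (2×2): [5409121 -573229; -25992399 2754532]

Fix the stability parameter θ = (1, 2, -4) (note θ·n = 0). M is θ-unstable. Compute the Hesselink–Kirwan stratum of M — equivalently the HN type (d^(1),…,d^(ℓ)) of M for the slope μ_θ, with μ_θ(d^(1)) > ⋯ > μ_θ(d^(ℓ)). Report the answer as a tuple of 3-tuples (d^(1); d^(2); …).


Barcode: M ≅ I[1,1]^2, I[1,3]^2. HN layers by μ_θ (2 steps, strictly decreasing):
  μ^(1)=1; μ^(2)=-1/3

((2, 0, 0); (2, 2, 2))


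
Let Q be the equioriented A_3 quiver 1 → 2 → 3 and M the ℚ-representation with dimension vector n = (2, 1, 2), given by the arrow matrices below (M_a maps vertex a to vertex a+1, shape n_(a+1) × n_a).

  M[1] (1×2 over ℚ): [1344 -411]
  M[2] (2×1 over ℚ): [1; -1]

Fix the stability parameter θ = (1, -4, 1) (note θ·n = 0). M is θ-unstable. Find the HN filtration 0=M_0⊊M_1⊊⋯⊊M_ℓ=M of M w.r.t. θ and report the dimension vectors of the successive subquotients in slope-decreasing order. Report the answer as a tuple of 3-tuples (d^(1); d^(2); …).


Interval decomposition of M: I[1,1], I[1,3], I[3,3].
HN type (ℓ=2): μ^(1)=1; μ^(2)=-3/2

((1, 0, 2); (1, 1, 0))


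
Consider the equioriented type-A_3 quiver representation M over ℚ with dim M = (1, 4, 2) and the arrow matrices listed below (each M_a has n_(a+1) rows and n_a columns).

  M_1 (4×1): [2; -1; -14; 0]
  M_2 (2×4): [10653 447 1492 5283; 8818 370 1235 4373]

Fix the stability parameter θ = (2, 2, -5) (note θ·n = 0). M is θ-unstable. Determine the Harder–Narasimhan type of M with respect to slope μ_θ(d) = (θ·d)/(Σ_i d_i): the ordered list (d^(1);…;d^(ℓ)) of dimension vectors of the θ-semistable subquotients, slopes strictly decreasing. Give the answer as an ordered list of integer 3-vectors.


Barcode: M ≅ I[1,3], I[2,2]^2, I[2,3]. HN layers by μ_θ (3 steps, strictly decreasing):
  μ^(1)=2; μ^(2)=-1/3; μ^(3)=-3/2

((0, 2, 0); (1, 1, 1); (0, 1, 1))


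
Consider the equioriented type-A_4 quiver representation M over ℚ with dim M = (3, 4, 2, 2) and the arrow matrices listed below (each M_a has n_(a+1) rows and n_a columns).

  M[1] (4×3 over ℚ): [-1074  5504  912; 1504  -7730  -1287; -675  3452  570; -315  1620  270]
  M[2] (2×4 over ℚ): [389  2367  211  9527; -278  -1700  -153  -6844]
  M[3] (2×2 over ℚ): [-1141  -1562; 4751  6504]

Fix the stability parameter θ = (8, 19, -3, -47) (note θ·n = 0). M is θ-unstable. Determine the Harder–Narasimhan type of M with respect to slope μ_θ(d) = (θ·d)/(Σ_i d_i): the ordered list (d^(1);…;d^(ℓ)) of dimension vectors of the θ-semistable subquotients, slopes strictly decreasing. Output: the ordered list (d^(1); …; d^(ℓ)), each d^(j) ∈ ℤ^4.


Via rank(M_{q-1}∘⋯∘M_p): M ≅ I[1,1], I[1,4]^2, I[2,2]^2.
μ_θ-semistable layers: μ^(1)=19; μ^(2)=8; μ^(3)=-23/4

((0, 2, 0, 0); (1, 0, 0, 0); (2, 2, 2, 2))


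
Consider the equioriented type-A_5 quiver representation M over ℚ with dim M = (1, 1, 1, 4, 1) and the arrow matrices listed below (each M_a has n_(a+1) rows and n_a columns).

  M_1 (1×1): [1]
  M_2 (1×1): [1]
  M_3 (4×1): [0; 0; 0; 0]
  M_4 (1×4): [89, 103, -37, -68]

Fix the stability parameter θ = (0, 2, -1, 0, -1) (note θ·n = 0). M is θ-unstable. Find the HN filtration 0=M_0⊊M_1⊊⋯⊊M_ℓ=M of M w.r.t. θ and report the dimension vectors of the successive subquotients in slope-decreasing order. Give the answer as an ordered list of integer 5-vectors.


Via rank(M_{q-1}∘⋯∘M_p): M ≅ I[1,3], I[4,4]^3, I[4,5].
μ_θ-semistable layers: μ^(1)=1/2; μ^(2)=0; μ^(3)=-1/2

((0, 1, 1, 0, 0); (1, 0, 0, 3, 0); (0, 0, 0, 1, 1))


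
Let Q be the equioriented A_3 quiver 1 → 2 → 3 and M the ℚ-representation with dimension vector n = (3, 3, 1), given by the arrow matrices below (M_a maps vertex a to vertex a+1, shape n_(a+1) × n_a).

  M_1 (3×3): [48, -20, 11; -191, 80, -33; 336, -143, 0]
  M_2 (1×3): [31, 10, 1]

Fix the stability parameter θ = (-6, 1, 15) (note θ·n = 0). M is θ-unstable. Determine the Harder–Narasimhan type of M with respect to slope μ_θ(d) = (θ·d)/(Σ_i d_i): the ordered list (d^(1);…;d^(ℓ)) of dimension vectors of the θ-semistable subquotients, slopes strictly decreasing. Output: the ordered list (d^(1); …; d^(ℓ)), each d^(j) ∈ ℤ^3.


Interval decomposition of M: I[1,2]^2, I[1,3].
HN type (ℓ=3): μ^(1)=15; μ^(2)=1; μ^(3)=-6

((0, 0, 1); (0, 3, 0); (3, 0, 0))


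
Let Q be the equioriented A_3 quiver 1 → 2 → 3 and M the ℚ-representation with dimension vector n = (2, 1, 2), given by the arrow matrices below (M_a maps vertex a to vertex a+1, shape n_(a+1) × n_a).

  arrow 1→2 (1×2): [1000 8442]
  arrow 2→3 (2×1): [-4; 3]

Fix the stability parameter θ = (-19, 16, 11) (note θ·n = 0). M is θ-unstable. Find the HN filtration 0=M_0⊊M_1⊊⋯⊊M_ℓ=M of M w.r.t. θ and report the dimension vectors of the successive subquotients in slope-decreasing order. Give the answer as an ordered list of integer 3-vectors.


Interval decomposition of M: I[1,1], I[1,3], I[3,3].
HN type (ℓ=3): μ^(1)=27/2; μ^(2)=11; μ^(3)=-19

((0, 1, 1); (0, 0, 1); (2, 0, 0))


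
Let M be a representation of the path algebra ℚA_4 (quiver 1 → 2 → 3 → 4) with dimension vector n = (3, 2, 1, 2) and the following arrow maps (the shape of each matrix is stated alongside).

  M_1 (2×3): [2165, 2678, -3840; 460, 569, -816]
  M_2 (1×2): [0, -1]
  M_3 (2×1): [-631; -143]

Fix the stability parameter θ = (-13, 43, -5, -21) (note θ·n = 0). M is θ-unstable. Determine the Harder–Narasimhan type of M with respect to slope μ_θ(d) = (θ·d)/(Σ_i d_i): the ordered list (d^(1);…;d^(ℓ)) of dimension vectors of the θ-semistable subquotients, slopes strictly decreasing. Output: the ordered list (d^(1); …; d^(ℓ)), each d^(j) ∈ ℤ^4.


Barcode: M ≅ I[1,1], I[1,2], I[1,4], I[4,4]. HN layers by μ_θ (4 steps, strictly decreasing):
  μ^(1)=43; μ^(2)=17/3; μ^(3)=-13; μ^(4)=-21

((0, 1, 0, 0); (0, 1, 1, 1); (3, 0, 0, 0); (0, 0, 0, 1))


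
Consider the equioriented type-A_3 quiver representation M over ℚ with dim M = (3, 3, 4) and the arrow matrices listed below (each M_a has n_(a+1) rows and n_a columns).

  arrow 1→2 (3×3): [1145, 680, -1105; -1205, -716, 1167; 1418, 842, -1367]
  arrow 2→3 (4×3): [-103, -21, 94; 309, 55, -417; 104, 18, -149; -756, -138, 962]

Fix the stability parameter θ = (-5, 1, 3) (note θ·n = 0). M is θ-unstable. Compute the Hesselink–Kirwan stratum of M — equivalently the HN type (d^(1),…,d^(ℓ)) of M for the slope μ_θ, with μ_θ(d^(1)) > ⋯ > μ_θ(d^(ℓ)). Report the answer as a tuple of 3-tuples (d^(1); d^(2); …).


Via rank(M_{q-1}∘⋯∘M_p): M ≅ I[1,1], I[1,3]^2, I[2,3], I[3,3].
μ_θ-semistable layers: μ^(1)=3; μ^(2)=1; μ^(3)=-5

((0, 0, 4); (0, 3, 0); (3, 0, 0))


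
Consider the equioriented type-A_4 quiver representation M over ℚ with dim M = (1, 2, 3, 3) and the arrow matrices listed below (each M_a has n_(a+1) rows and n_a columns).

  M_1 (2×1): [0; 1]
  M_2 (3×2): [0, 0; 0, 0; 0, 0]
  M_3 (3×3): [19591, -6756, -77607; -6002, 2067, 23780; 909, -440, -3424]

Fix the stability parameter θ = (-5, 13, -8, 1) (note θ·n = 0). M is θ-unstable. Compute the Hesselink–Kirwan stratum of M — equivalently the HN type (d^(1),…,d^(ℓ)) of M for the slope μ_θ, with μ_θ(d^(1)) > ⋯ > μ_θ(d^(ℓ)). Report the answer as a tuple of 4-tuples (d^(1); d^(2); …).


Barcode: M ≅ I[1,2], I[2,2], I[3,4]^3. HN layers by μ_θ (4 steps, strictly decreasing):
  μ^(1)=13; μ^(2)=1; μ^(3)=-5; μ^(4)=-8

((0, 2, 0, 0); (0, 0, 0, 3); (1, 0, 0, 0); (0, 0, 3, 0))


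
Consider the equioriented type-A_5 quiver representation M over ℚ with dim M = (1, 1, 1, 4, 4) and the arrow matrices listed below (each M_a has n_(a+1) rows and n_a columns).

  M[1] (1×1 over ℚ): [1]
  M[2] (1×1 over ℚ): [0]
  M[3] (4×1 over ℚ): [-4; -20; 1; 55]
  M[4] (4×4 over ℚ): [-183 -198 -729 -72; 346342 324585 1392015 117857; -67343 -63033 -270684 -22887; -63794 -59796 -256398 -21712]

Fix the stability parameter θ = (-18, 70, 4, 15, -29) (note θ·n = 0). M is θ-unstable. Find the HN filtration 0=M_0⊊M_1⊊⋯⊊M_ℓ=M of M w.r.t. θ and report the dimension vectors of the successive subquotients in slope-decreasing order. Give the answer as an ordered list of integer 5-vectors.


Via rank(M_{q-1}∘⋯∘M_p): M ≅ I[1,2], I[3,5], I[4,4]^2, I[4,5], I[5,5]^2.
μ_θ-semistable layers: μ^(1)=70; μ^(2)=15; μ^(3)=-10/3; μ^(4)=-7; μ^(5)=-18; μ^(6)=-29

((0, 1, 0, 0, 0); (0, 0, 0, 2, 0); (0, 0, 1, 1, 1); (0, 0, 0, 1, 1); (1, 0, 0, 0, 0); (0, 0, 0, 0, 2))


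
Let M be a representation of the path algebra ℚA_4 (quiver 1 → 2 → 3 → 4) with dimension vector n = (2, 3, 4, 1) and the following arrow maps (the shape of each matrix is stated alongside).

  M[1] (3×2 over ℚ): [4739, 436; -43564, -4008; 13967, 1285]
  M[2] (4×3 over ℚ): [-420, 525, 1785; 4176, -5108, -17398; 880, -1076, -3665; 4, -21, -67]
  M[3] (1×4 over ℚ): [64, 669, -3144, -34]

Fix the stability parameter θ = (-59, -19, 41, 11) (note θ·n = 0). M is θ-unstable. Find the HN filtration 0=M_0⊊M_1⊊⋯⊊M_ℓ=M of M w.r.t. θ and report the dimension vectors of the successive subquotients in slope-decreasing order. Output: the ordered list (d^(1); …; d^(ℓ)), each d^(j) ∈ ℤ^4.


Interval decomposition of M: I[1,2], I[1,3], I[2,4], I[3,3]^2.
HN type (ℓ=4): μ^(1)=41; μ^(2)=26; μ^(3)=-19; μ^(4)=-59

((0, 0, 3, 0); (0, 0, 1, 1); (0, 3, 0, 0); (2, 0, 0, 0))


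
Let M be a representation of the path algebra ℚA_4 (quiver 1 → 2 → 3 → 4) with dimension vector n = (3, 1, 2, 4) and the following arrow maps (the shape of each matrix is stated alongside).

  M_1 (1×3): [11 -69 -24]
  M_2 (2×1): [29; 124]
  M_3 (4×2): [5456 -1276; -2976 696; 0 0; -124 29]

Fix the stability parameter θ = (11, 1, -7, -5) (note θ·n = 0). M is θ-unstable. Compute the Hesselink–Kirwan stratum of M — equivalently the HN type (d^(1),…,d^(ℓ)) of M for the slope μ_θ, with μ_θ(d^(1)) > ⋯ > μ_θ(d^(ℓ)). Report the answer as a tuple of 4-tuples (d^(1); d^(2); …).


Via rank(M_{q-1}∘⋯∘M_p): M ≅ I[1,1]^2, I[1,3], I[3,4], I[4,4]^3.
μ_θ-semistable layers: μ^(1)=11; μ^(2)=5/3; μ^(3)=-5; μ^(4)=-7

((2, 0, 0, 0); (1, 1, 1, 0); (0, 0, 0, 4); (0, 0, 1, 0))


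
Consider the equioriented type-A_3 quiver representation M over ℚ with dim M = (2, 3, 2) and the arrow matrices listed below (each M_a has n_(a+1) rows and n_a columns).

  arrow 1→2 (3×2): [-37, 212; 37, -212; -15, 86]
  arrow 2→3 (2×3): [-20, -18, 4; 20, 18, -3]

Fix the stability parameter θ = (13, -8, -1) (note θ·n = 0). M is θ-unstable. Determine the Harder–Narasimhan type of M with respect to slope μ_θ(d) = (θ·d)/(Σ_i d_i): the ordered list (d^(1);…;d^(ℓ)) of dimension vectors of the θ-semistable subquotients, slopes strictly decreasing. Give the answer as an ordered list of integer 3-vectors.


Via rank(M_{q-1}∘⋯∘M_p): M ≅ I[1,3]^2, I[2,2].
μ_θ-semistable layers: μ^(1)=4/3; μ^(2)=-8

((2, 2, 2); (0, 1, 0))


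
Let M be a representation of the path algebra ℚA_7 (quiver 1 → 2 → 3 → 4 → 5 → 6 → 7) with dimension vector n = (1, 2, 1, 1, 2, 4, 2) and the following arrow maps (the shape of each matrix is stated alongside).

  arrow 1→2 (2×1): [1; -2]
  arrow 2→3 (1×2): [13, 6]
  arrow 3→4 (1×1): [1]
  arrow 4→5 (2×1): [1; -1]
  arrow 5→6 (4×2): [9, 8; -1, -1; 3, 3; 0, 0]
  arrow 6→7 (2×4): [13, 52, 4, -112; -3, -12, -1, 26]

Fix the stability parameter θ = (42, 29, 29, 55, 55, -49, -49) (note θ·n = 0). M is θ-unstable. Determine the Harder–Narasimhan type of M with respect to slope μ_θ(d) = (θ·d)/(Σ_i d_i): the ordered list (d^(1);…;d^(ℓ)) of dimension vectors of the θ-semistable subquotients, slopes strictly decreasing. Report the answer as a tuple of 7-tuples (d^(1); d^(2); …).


Via rank(M_{q-1}∘⋯∘M_p): M ≅ I[1,7], I[2,2], I[5,7], I[6,6]^2.
μ_θ-semistable layers: μ^(1)=29; μ^(2)=16; μ^(3)=-43/3; μ^(4)=-49

((0, 1, 0, 0, 0, 0, 0); (1, 1, 1, 1, 1, 1, 1); (0, 0, 0, 0, 1, 1, 1); (0, 0, 0, 0, 0, 2, 0))
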